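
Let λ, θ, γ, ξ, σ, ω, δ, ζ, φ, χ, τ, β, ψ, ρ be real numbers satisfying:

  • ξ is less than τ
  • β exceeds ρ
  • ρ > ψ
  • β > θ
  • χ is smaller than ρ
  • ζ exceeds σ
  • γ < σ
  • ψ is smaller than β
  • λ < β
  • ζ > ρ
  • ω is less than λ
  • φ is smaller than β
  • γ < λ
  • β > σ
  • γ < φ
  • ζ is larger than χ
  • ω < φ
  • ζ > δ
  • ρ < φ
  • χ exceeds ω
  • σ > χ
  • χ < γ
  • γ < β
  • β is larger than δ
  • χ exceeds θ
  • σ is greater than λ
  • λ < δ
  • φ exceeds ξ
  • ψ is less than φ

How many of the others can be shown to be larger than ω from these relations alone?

From ω the given relations immediately reach χ, φ, λ.
From those, ρ, γ, σ, δ, ζ, β — 9 in total.
Nothing else is reachable above ω; 9 in all.

9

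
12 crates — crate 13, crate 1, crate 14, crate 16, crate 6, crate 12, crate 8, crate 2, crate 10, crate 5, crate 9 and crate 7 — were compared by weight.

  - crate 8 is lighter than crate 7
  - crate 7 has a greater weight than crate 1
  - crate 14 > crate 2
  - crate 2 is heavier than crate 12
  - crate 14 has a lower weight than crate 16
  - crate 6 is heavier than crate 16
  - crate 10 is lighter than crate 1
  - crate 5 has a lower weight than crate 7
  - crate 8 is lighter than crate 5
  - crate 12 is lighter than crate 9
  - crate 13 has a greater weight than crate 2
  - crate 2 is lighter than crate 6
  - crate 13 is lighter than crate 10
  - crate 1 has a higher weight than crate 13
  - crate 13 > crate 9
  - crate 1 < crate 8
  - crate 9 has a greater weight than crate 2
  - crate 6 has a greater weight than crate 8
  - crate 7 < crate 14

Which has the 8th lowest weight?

The consecutive relations fix a unique order: crate 12 < crate 2 < crate 9 < crate 13 < crate 10 < crate 1 < crate 8 < crate 5 < crate 7 < crate 14 < crate 16 < crate 6.
Counting 8 from the smallest end gives crate 5.

crate 5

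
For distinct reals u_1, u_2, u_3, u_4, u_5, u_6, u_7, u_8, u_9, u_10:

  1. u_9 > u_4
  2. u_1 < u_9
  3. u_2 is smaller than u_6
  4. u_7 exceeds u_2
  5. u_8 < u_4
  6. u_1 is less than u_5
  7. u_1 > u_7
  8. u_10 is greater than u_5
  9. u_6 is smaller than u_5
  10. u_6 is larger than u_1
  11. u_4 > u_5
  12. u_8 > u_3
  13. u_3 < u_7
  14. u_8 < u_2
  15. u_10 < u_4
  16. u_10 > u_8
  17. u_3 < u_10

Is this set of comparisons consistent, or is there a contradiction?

consistent

Every relation is compatible with u_3 < u_8 < u_2 < u_7 < u_1 < u_6 < u_5 < u_10 < u_4 < u_9; the set is consistent.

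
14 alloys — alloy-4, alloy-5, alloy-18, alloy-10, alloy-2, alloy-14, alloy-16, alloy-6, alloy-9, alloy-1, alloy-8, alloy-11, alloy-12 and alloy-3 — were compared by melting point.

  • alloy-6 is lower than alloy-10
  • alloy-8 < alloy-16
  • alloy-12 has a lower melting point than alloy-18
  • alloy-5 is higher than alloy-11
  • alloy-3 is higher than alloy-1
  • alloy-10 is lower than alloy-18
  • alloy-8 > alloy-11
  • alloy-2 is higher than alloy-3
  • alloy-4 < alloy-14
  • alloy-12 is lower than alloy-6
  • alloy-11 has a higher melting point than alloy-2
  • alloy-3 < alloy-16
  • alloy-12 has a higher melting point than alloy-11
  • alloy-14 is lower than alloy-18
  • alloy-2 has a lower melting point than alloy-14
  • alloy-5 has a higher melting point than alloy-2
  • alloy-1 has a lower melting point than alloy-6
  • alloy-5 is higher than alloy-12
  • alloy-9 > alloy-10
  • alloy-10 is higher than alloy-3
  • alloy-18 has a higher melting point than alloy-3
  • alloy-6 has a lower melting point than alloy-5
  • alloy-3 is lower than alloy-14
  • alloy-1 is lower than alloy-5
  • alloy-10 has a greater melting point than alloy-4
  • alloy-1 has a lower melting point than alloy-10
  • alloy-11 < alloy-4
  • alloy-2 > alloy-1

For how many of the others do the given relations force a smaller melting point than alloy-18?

9

The elements the relations force below alloy-18 are alloy-1, alloy-3, alloy-2, alloy-11, alloy-12, alloy-4, alloy-6, alloy-10, alloy-14 — no chain reaches any other.
That is 9.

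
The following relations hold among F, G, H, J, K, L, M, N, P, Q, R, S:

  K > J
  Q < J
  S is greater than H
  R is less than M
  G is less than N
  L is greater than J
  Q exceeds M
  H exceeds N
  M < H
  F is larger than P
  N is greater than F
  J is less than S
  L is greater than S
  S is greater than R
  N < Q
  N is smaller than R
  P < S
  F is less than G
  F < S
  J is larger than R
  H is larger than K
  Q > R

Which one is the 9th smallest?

K

Chaining the given pairs: P < F < G < N < R < M < Q < J < K < H < S < L.
The 9th smallest is K.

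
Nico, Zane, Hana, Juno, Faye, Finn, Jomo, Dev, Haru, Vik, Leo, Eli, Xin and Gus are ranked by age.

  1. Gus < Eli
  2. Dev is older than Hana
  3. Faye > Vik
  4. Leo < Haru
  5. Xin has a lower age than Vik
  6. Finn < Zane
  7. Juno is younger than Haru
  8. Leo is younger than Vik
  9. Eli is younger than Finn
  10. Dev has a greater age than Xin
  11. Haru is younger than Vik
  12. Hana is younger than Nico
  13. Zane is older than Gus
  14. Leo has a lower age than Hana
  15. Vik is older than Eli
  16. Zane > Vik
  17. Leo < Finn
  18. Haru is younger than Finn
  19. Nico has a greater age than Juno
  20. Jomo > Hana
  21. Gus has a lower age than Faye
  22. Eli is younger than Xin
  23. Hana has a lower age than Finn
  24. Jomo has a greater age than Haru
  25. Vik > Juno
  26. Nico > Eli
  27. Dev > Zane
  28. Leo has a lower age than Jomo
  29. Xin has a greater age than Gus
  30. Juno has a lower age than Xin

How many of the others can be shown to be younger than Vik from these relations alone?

6

Directly below Vik: Leo, Juno, Eli, Xin, Haru.
One step further: Gus (6 so far).
No other element is forced below Vik by the given relations, so the count is 6.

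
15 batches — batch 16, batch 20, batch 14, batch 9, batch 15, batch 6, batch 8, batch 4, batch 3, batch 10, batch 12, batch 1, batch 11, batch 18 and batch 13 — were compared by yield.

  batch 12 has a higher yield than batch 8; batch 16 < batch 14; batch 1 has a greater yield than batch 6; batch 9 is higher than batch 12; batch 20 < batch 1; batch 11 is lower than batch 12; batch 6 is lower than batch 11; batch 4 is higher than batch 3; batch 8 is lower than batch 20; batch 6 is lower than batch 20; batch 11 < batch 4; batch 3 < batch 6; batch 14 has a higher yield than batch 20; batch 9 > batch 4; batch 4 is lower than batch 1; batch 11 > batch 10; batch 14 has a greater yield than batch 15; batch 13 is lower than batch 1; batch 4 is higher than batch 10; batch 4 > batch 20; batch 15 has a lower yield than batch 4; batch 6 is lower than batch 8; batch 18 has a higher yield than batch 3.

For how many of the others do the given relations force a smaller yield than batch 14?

From batch 14 the given relations immediately reach batch 15, batch 16, batch 20.
From those, batch 6, batch 8 — 5 in total.
From those, batch 3 — 6 in total.
No other element is forced below batch 14 by the given relations, so the count is 6.

6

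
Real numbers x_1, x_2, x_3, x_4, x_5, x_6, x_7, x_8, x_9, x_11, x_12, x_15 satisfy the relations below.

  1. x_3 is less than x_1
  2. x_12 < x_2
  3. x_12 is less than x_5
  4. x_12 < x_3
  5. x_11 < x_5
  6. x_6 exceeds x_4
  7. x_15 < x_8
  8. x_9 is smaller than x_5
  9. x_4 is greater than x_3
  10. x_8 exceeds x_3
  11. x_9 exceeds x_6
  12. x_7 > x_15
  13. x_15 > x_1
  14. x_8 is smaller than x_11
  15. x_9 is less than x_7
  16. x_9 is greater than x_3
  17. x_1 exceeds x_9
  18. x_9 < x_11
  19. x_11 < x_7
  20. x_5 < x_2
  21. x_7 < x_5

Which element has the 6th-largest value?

Piecing the relations together gives one ordering: x_12 < x_3 < x_4 < x_6 < x_9 < x_1 < x_15 < x_8 < x_11 < x_7 < x_5 < x_2.
The 6th largest is x_15.

x_15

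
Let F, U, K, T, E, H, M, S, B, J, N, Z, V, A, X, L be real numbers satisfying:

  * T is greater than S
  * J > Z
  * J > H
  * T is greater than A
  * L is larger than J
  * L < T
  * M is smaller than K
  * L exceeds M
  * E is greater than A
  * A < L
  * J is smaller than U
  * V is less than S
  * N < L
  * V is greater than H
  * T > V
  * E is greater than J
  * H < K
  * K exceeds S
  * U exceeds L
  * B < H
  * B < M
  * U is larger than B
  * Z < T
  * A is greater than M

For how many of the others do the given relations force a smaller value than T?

The elements the relations force below T are Z, N, B, H, M, A, V, S, J, L — no chain reaches any other.
That is 10.

10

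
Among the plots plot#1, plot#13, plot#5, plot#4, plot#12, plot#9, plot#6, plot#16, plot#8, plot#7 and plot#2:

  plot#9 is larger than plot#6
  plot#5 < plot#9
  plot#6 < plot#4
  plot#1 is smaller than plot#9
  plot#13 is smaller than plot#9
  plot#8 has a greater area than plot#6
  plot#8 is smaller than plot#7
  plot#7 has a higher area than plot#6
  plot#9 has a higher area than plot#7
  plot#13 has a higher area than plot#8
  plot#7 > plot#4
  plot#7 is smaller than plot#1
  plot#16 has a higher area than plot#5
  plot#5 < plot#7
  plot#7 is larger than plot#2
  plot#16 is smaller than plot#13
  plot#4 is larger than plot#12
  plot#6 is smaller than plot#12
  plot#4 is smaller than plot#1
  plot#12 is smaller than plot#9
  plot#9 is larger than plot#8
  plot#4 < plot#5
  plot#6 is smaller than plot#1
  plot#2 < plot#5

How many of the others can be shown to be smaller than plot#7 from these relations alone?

6

The elements the relations force below plot#7 are plot#6, plot#12, plot#8, plot#4, plot#2, plot#5 — no chain reaches any other.
That is 6.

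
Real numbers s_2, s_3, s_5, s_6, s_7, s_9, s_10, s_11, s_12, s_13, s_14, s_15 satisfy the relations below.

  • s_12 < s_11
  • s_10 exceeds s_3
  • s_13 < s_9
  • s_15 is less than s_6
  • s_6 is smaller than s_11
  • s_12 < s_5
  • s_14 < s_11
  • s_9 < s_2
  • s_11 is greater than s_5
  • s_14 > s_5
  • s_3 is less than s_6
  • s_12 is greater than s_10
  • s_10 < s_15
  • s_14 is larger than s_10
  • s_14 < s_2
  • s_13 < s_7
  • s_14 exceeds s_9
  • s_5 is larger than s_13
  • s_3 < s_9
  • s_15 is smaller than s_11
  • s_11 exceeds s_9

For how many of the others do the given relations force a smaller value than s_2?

From s_2 the given relations immediately reach s_9, s_14.
From those, s_13, s_3, s_10, s_5 — 6 in total.
From those, s_12 — 7 in total.
Nothing else is reachable below s_2; 7 in all.

7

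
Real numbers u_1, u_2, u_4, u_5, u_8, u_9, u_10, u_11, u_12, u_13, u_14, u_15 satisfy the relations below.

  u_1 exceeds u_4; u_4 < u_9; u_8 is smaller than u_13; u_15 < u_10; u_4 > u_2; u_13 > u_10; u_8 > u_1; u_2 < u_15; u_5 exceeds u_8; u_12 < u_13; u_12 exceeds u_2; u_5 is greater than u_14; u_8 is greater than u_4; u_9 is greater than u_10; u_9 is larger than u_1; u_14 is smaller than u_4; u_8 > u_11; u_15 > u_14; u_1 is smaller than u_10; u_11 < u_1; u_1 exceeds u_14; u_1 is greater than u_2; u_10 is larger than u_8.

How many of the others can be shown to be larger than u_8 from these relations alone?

From u_8 the given relations immediately reach u_10, u_5, u_13.
From those, u_9 — 4 in total.
No other element is forced above u_8 by the given relations, so the count is 4.

4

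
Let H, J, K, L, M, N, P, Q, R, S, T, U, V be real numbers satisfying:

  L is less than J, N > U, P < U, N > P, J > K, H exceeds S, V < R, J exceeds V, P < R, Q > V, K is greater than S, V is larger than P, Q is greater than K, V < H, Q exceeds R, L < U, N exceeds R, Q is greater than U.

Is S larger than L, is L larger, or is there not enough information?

Following every chain through S: above S we get H, K, Q, J.
L is not reached, and no chain runs the other way from L to S.
So the given relations leave the order of S and L undetermined.

undetermined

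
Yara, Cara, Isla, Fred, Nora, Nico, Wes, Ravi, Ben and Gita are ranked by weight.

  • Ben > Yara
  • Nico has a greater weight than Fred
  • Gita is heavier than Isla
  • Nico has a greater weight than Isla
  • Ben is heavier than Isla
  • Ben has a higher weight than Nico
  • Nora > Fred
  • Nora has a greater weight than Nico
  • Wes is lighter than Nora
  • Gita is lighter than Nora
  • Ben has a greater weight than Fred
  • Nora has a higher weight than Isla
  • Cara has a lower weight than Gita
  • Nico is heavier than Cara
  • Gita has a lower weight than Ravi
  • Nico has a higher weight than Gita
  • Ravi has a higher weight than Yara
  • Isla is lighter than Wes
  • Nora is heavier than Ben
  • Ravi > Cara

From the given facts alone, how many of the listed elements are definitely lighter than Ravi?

4

From Ravi the given relations immediately reach Cara, Yara, Gita.
From those, Isla — 4 in total.
No other element is forced below Ravi by the given relations, so the count is 4.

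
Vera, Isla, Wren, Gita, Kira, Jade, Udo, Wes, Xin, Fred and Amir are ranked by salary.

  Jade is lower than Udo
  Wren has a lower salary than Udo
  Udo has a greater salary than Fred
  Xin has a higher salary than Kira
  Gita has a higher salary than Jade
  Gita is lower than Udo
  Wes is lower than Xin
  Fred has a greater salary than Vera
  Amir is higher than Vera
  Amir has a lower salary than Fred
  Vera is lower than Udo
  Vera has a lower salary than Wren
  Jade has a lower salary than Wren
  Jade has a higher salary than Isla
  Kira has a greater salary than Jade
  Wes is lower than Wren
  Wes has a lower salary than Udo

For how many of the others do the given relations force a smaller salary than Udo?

8

The elements the relations force below Udo are Isla, Wes, Jade, Vera, Gita, Wren, Amir, Fred — no chain reaches any other.
That is 8.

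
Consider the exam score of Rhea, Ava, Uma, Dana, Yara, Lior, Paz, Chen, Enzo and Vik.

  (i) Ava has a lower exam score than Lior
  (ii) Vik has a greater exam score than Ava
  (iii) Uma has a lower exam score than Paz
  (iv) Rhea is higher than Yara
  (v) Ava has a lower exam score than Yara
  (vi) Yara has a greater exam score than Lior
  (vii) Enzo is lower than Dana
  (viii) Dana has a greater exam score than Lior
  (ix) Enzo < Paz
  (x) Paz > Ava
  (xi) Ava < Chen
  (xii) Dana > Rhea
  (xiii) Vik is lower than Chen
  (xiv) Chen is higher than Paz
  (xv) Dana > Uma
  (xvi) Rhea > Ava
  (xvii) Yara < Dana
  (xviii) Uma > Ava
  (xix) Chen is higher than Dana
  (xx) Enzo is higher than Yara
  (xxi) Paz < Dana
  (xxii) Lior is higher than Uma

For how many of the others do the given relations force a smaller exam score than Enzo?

The elements the relations force below Enzo are Ava, Uma, Lior, Yara — no chain reaches any other.
That is 4.

4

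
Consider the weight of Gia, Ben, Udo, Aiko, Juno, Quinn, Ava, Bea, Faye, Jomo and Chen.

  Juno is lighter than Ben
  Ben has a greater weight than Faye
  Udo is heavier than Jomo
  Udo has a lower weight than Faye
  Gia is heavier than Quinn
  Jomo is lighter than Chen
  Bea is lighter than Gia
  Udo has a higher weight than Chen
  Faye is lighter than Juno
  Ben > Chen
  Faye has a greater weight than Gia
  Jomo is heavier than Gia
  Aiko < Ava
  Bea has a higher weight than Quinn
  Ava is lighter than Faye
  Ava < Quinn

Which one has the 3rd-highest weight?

Chaining the given pairs: Aiko < Ava < Quinn < Bea < Gia < Jomo < Chen < Udo < Faye < Juno < Ben.
Counting 3 from the largest end gives Faye.

Faye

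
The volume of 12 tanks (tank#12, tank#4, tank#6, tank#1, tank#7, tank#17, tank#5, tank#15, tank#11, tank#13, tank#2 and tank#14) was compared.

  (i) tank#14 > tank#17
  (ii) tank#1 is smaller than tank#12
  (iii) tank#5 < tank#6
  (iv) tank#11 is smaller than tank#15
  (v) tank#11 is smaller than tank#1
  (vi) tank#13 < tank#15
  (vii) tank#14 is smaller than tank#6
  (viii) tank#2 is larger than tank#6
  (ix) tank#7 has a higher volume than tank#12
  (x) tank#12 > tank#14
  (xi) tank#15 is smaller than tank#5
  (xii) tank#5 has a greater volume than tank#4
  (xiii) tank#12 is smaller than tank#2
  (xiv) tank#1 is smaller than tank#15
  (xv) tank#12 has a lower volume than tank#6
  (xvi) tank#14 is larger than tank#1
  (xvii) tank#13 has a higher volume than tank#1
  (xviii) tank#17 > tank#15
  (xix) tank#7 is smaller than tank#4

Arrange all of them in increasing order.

The consecutive links are each given: tank#11 < tank#1; tank#1 < tank#13; tank#13 < tank#15; tank#15 < tank#17; tank#17 < tank#14; tank#14 < tank#12; tank#12 < tank#7; tank#7 < tank#4; tank#4 < tank#5; tank#5 < tank#6; tank#6 < tank#2.

tank#11 < tank#1 < tank#13 < tank#15 < tank#17 < tank#14 < tank#12 < tank#7 < tank#4 < tank#5 < tank#6 < tank#2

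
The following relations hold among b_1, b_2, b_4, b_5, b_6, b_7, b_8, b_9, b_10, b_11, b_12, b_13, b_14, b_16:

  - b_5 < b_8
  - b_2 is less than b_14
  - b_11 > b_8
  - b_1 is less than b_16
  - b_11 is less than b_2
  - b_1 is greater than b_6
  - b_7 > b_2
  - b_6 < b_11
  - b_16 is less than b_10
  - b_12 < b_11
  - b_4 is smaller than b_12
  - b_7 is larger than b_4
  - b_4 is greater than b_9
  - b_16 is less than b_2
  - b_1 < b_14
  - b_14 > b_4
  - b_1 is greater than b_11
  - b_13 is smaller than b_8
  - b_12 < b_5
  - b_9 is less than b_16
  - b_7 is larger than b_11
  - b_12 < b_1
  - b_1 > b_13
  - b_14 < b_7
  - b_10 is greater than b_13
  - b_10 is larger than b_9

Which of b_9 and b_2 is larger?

Following the relations from b_9: b_9 < b_4 < b_12 < b_5 < b_8 < b_11 < b_1 < b_16 < b_2.
So b_9 < b_2; b_2 is the larger of the two.

b_2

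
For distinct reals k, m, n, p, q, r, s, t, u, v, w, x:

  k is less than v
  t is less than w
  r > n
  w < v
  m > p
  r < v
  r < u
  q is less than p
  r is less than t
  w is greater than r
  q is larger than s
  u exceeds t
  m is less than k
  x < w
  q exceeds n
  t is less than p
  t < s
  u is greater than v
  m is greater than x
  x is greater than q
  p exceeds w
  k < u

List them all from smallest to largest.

n < r < t < s < q < x < w < p < m < k < v < u

Each adjacent pair is fixed by a given relation: n < r; r < t; t < s; s < q; q < x; x < w; w < p; p < m; m < k; k < v; v < u. Chaining them end to end gives the full order.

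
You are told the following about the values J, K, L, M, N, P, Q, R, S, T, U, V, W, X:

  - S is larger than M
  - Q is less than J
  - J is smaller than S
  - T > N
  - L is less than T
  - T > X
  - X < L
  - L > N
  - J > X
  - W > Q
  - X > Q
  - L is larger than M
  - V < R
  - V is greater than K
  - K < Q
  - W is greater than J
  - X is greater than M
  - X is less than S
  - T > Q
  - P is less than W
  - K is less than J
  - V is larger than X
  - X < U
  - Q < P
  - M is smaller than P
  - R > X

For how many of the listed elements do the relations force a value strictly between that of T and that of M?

The relations place M below T. An element lies strictly between them when it is forced above M and also forced below T.
Above M: {P, X, V, J, U, R, W, S, L}. Below T: {K, N, Q, X, L}.
Intersection: {X, L} — 2.

2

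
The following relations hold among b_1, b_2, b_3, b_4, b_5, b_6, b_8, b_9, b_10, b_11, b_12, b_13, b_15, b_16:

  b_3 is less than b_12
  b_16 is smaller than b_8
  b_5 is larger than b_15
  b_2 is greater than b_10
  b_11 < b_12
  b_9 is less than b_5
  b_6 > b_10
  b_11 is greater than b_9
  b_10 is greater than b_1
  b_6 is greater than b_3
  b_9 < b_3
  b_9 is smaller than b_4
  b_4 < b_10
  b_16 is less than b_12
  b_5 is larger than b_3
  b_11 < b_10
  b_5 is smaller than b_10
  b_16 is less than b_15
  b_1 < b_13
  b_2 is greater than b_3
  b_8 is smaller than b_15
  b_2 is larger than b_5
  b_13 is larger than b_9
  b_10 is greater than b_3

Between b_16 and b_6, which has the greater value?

Chaining the given relations: b_16 < b_8 < b_15 < b_5 < b_10 < b_6.
So b_16 < b_6; b_6 is the larger of the two.

b_6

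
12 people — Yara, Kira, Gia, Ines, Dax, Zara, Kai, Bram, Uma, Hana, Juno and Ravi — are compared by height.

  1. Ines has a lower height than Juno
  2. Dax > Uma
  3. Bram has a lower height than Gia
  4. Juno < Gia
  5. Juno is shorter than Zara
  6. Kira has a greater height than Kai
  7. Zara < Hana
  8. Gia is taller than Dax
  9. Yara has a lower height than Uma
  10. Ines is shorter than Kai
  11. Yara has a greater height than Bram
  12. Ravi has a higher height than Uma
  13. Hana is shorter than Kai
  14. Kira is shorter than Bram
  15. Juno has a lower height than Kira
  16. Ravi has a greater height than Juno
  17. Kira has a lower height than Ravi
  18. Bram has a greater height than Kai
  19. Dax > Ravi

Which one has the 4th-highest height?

Piecing the relations together gives one ordering: Ines < Juno < Zara < Hana < Kai < Kira < Bram < Yara < Uma < Ravi < Dax < Gia.
The 4th largest is Uma.

Uma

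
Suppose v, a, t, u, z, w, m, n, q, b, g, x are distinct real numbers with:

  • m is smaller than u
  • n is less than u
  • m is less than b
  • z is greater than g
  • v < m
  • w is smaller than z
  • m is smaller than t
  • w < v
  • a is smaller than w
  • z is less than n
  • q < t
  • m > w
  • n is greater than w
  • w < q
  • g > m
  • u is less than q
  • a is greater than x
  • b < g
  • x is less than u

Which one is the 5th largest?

Chaining the given pairs: x < a < w < v < m < b < g < z < n < u < q < t.
The 5th largest is z.

z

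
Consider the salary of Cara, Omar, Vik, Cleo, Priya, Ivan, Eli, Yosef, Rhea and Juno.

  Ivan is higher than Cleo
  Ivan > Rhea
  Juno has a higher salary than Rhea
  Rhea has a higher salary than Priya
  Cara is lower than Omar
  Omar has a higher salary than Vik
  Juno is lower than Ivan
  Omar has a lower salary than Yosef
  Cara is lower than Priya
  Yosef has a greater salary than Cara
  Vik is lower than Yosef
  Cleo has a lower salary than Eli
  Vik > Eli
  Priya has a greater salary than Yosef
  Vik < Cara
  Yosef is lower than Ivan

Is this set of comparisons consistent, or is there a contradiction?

consistent

The single ordering Cleo < Eli < Vik < Cara < Omar < Yosef < Priya < Rhea < Juno < Ivan satisfies every listed relation, so no contradiction arises.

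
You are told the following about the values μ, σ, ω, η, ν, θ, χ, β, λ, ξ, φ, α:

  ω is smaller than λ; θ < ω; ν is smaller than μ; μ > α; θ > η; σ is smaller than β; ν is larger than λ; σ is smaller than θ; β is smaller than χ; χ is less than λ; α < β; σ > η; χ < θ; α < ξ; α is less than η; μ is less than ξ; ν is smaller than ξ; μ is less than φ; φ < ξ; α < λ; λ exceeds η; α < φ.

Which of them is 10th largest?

The consecutive relations fix a unique order: α < η < σ < β < χ < θ < ω < λ < ν < μ < φ < ξ.
The 10th largest is σ.

σ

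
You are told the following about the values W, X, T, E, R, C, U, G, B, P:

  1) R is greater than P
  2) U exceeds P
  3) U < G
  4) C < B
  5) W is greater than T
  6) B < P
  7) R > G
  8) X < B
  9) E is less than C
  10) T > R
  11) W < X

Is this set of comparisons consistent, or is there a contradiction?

inconsistent

Chaining the given relations yields B < P < U < G < R < T < W < X, so B < X. But one relation states X < B. These cannot both hold.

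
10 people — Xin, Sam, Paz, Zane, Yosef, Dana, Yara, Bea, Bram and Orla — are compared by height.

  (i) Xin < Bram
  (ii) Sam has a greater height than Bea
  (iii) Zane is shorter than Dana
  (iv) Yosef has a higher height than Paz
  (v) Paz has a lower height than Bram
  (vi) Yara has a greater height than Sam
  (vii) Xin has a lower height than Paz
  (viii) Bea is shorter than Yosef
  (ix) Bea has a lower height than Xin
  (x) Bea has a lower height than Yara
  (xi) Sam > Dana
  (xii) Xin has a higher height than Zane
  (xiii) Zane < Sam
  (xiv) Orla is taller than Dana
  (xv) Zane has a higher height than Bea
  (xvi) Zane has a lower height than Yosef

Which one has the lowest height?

Zane is not least since Bea < Zane; Dana is not least since Zane < Dana; Orla is not least since Dana < Orla; Xin is not least since Bea < Xin; Paz is not least since Xin < Paz; Yosef is not least since Bea < Yosef; Bram is not least since Paz < Bram; Sam is not least since Zane < Sam; Yara is not least since Bea < Yara.
Only Bea has nothing below it, so Bea is the lowest height.

Bea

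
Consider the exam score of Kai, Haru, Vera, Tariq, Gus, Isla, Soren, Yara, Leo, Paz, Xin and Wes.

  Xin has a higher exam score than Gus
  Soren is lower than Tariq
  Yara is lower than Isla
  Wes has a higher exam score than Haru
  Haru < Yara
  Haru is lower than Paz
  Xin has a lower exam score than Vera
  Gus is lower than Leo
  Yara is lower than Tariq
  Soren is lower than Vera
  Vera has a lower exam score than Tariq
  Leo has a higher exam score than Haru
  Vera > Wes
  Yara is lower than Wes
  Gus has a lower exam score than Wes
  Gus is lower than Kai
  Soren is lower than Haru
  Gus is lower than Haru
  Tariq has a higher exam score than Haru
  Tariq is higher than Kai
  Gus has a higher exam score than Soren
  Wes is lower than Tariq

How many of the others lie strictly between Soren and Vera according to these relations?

The relations place Soren below Vera. An element lies strictly between them when it is forced above Soren and also forced below Vera.
Above Soren: {Gus, Haru, Yara, Xin, Wes, Isla, Paz, Kai, Leo, Tariq}. Below Vera: {Gus, Haru, Yara, Xin, Wes}.
Intersection: {Gus, Haru, Yara, Xin, Wes} — 5.

5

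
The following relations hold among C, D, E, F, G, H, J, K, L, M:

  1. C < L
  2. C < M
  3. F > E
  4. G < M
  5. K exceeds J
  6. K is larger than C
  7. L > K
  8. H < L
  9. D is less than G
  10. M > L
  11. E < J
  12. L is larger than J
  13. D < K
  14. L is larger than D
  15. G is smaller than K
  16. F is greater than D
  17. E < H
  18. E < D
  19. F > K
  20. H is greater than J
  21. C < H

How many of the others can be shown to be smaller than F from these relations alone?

The elements the relations force below F are E, C, D, G, J, K — no chain reaches any other.
That is 6.

6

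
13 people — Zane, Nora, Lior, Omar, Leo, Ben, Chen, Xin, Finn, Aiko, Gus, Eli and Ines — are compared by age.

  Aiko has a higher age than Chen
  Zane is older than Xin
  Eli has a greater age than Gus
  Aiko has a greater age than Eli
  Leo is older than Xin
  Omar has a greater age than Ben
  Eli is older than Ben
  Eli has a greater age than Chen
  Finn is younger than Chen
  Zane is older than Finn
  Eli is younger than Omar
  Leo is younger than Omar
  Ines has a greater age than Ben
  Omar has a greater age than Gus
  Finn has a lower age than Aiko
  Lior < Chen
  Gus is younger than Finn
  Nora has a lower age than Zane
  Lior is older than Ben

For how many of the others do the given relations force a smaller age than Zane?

4

Directly below Zane: Nora, Xin, Finn.
One step further: Gus (4 so far).
No other element is forced below Zane by the given relations, so the count is 4.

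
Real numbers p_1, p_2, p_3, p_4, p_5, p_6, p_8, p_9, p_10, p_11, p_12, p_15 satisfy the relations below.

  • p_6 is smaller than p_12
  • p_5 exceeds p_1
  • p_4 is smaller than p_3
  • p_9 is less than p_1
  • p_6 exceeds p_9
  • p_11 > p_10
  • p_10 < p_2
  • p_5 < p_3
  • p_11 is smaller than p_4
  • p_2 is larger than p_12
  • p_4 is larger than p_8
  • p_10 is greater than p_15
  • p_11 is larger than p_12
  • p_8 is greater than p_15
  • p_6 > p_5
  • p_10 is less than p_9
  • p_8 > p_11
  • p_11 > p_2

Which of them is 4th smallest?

Piecing the relations together gives one ordering: p_15 < p_10 < p_9 < p_1 < p_5 < p_6 < p_12 < p_2 < p_11 < p_8 < p_4 < p_3.
Counting 4 from the smallest end gives p_1.

p_1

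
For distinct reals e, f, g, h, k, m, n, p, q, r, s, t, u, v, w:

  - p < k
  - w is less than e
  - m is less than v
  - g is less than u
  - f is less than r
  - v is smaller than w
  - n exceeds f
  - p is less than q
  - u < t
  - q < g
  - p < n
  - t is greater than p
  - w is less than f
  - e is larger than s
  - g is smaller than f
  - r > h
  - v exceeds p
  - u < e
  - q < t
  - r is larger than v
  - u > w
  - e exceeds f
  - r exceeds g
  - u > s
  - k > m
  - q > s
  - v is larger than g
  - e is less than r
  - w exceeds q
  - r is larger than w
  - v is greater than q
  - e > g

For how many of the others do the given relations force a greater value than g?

8

From g the given relations immediately reach v, u, f, e, r.
From those, w, n, t — 8 in total.
Nothing else is reachable above g; 8 in all.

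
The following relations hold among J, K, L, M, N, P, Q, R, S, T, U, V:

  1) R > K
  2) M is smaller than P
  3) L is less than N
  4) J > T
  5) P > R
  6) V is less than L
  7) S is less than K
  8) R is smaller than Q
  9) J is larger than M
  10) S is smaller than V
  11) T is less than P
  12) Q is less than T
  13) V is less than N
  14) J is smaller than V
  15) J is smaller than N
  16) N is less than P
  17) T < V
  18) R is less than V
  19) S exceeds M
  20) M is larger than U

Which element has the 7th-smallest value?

Chaining the given pairs: U < M < S < K < R < Q < T < J < V < L < N < P.
The 7th smallest is T.

T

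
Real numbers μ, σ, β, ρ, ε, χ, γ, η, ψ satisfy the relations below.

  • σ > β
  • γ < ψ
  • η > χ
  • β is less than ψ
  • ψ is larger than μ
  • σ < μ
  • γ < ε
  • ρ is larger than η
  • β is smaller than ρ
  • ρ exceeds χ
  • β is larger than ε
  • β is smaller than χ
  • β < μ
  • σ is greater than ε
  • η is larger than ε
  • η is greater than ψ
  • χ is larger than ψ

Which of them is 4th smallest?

σ

Chaining the given pairs: γ < ε < β < σ < μ < ψ < χ < η < ρ.
Counting 4 from the smallest end gives σ.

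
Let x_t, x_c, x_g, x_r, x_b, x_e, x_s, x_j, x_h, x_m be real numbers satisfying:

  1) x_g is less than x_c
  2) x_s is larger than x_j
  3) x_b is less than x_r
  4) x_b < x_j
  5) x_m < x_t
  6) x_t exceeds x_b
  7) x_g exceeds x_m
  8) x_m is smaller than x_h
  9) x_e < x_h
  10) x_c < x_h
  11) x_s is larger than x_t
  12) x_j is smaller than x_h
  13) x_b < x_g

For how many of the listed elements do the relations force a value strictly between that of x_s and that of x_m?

Chaining upward from x_m reaches: x_g, x_t, x_c, x_h.
Chaining downward from x_s reaches: x_b, x_j, x_t.
Strictly between x_m and x_s are those in both lists: x_t — 1 element.

1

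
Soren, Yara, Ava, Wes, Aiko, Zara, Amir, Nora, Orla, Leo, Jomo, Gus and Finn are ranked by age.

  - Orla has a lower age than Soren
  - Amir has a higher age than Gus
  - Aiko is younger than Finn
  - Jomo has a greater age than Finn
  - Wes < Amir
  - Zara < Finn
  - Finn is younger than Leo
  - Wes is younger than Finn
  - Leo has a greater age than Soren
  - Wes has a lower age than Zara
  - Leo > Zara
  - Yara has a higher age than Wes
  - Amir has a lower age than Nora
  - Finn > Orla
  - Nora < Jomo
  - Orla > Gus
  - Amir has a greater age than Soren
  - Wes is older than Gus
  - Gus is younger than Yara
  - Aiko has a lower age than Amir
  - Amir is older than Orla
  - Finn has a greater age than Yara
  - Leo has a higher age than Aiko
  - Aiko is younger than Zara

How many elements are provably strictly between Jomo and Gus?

Chaining upward from Gus reaches: Orla, Soren, Wes, Zara, Amir, Yara, Finn, Nora, Leo.
Chaining downward from Jomo reaches: Aiko, Orla, Soren, Wes, Zara, Amir, Yara, Finn, Nora.
Strictly between Gus and Jomo are those in both lists: Orla, Soren, Wes, Zara, Amir, Yara, Finn, Nora — 8 elements.

8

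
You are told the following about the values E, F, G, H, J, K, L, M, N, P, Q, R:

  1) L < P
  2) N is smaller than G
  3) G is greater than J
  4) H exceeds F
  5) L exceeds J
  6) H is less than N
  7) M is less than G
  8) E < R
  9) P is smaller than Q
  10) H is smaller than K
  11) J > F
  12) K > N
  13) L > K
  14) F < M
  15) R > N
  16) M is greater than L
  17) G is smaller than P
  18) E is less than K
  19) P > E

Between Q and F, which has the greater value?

F < H and H < N give F < N.
Then N < K extends the chain to K.
With K < L: F < H < N < K < L.
Then L < M extends the chain to M.
Then M < G extends the chain to G.
Then G < P extends the chain to P.
With P < Q: F < H < N < K < L < M < G < P < Q.
So F < Q; Q is the larger of the two.

Q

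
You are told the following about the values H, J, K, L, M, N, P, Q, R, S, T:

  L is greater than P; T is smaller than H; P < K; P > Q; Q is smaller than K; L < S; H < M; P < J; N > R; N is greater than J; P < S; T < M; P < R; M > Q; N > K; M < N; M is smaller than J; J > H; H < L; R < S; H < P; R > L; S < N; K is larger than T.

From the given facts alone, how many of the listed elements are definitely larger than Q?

8

Directly above Q: P, M, K.
One step further: L, J, R, S, N (8 so far).
No other element is forced above Q by the given relations, so the count is 8.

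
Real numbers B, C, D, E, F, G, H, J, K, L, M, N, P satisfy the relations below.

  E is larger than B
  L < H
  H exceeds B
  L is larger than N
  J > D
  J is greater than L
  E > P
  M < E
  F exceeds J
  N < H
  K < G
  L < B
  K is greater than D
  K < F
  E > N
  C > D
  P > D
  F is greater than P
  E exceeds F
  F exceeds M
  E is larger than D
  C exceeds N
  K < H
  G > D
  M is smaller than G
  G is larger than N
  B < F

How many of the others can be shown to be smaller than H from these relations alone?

5

The elements the relations force below H are N, L, D, B, K — no chain reaches any other.
That is 5.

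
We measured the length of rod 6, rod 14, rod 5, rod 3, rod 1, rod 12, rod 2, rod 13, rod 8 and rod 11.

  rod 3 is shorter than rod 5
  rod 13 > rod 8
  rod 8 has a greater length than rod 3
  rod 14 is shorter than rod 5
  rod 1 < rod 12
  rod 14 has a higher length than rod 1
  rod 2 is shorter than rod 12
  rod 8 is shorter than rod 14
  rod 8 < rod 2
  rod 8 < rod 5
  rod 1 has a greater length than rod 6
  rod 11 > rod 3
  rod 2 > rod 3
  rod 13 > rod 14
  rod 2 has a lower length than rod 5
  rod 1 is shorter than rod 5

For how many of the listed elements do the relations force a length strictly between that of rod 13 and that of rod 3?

Chaining upward from rod 3 reaches: rod 8, rod 2, rod 11, rod 14, rod 5, rod 12.
Chaining downward from rod 13 reaches: rod 6, rod 8, rod 1, rod 14.
Strictly between rod 3 and rod 13 are those in both lists: rod 8, rod 14 — 2 elements.

2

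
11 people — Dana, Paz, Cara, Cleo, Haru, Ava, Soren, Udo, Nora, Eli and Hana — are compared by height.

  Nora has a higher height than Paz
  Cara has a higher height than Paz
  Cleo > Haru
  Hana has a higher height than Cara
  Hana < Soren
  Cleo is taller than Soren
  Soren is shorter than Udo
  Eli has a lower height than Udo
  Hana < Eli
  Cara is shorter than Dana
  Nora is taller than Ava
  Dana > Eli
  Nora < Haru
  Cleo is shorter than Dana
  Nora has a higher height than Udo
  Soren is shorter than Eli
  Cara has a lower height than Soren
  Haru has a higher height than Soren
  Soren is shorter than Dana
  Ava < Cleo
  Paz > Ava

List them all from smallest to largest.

Ava < Paz < Cara < Hana < Soren < Eli < Udo < Nora < Haru < Cleo < Dana

Each adjacent pair is fixed by a given relation: Ava < Paz; Paz < Cara; Cara < Hana; Hana < Soren; Soren < Eli; Eli < Udo; Udo < Nora; Nora < Haru; Haru < Cleo; Cleo < Dana. Chaining them end to end gives the full order.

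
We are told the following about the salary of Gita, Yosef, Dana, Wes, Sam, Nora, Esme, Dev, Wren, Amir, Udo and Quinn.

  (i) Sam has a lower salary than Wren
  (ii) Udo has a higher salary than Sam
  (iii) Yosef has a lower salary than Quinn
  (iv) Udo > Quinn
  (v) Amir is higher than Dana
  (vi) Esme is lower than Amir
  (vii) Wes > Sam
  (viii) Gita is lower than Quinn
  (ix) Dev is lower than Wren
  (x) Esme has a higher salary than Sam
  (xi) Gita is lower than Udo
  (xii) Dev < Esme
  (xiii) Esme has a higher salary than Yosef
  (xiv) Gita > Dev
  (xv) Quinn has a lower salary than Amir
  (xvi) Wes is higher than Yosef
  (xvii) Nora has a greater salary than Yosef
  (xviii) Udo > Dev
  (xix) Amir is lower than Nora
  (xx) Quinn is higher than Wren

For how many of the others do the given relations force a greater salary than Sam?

The elements the relations force above Sam are Wren, Quinn, Udo, Esme, Amir, Nora, Wes — no chain reaches any other.
That is 7.

7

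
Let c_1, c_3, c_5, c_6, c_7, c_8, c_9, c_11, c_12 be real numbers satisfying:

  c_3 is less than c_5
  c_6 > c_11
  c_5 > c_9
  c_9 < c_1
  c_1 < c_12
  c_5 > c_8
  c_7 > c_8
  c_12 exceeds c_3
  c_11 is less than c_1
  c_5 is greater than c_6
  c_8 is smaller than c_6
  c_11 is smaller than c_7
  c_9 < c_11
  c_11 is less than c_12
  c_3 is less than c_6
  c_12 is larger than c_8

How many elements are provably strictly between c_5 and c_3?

Chaining upward from c_3 reaches: c_6, c_12.
Chaining downward from c_5 reaches: c_9, c_8, c_11, c_6.
Strictly between c_3 and c_5 are those in both lists: c_6 — 1 element.

1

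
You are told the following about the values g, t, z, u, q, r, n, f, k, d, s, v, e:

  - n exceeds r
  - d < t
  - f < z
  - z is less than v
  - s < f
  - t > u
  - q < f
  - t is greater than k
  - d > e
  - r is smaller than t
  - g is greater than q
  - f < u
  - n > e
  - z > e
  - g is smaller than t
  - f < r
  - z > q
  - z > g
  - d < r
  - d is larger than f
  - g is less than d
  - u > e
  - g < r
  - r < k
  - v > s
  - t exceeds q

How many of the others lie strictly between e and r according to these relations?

Chaining upward from e reaches: z, d, u, k, n, v, t.
Chaining downward from r reaches: s, q, f, g, d.
Strictly between e and r are those in both lists: d — 1 element.

1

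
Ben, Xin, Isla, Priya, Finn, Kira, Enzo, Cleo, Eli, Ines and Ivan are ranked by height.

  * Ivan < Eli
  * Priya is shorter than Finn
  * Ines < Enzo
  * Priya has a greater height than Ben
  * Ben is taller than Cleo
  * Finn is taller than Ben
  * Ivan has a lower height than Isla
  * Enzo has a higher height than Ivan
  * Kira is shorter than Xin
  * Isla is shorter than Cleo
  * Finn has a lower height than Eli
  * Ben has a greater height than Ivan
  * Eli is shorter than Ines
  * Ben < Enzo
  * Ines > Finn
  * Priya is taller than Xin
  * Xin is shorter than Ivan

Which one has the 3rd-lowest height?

Chaining the given pairs: Kira < Xin < Ivan < Isla < Cleo < Ben < Priya < Finn < Eli < Ines < Enzo.
Counting 3 from the smallest end gives Ivan.

Ivan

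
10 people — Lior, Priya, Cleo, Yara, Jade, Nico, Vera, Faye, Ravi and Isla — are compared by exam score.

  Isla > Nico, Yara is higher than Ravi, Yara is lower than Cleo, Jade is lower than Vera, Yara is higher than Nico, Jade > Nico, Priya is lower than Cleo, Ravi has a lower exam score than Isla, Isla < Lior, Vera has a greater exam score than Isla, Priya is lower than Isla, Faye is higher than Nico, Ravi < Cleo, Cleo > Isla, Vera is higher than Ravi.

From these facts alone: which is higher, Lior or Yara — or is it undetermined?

undetermined

Following every chain through Yara: above Yara we get Cleo; below Yara we get Ravi, Nico.
Lior is not reached, and no chain runs the other way from Lior to Yara.
So the given relations leave the order of Yara and Lior undetermined.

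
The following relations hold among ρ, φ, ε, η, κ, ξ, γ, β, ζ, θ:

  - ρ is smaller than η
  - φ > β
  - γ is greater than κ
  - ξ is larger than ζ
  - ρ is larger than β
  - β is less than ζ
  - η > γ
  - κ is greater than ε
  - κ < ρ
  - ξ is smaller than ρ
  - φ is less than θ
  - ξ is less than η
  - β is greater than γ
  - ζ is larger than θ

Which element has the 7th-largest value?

β

The consecutive relations fix a unique order: ε < κ < γ < β < φ < θ < ζ < ξ < ρ < η.
Counting 7 from the largest end gives β.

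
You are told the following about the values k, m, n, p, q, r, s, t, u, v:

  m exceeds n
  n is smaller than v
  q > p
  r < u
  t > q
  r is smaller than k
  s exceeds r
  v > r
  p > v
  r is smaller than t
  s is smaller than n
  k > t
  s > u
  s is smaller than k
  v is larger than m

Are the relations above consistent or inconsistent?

consistent

The single ordering r < u < s < n < m < v < p < q < t < k satisfies every listed relation, so no contradiction arises.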